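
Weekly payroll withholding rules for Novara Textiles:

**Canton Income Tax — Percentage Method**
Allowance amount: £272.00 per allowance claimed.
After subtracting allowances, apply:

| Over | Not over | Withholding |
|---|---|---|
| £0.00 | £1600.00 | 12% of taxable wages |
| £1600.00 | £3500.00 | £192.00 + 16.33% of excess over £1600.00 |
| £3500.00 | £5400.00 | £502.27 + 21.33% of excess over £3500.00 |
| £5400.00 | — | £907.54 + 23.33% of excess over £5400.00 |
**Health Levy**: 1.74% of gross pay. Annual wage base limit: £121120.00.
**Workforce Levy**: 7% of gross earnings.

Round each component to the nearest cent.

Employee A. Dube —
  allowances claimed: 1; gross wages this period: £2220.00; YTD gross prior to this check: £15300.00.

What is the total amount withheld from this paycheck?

£442.86

Canton Income Tax: taxable = £2220.00 − 1×£272.00 = £1948.00
  £192.00 + 16.33% × (£1948.00 − £1600.00) = £192.00 + 16.33% × £348.00 = £248.83
Health Levy: 1.74% × £2220.00 = £38.63
Workforce Levy: 7% × £2220.00 = £155.40
Total: £248.83 + £38.63 + £155.40 = £442.86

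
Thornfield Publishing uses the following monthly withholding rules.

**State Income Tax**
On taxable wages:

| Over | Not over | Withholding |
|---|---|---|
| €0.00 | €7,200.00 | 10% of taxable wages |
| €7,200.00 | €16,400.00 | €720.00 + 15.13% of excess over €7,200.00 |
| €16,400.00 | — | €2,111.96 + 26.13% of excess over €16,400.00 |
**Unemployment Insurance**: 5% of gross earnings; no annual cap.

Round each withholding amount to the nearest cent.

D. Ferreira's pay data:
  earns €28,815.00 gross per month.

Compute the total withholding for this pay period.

€6,796.75

State Income Tax: taxable = €28,815.00
  €2,111.96 + 26.13% × (€28,815.00 − €16,400.00) = €2,111.96 + 26.13% × €12,415.00 = €5,356.00
Unemployment Insurance: 5% × €28,815.00 = €1,440.75
Total: €5,356.00 + €1,440.75 = €6,796.75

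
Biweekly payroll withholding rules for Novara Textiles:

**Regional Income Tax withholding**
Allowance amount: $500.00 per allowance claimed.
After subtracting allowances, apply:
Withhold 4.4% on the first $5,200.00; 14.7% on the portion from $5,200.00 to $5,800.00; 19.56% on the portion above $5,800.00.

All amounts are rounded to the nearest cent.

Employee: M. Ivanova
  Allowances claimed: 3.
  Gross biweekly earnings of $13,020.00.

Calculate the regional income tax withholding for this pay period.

Regional Income Tax: taxable = $13,020.00 − 3×$500.00 = $11,520.00
  $317.00 + 19.56% × ($11,520.00 − $5,800.00) = $317.00 + 19.56% × $5,720.00 = $1,435.83

$1,435.83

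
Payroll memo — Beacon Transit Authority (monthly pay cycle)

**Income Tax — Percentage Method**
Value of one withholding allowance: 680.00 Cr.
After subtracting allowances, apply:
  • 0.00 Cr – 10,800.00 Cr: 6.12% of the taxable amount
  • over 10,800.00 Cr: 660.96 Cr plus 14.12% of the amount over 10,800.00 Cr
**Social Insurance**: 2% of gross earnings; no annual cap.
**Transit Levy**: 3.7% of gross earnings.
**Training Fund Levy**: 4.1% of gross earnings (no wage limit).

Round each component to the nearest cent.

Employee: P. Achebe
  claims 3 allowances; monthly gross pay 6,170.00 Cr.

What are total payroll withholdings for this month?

857.42 Cr

Income Tax: taxable = 6,170.00 Cr − 3×680.00 Cr = 4,130.00 Cr
  6.12% × 4,130.00 Cr = 252.76 Cr
Social Insurance: 2% × 6,170.00 Cr = 123.40 Cr
Transit Levy: 3.7% × 6,170.00 Cr = 228.29 Cr
Training Fund Levy: 4.1% × 6,170.00 Cr = 252.97 Cr
Total: 252.76 Cr + 123.40 Cr + 228.29 Cr + 252.97 Cr = 857.42 Cr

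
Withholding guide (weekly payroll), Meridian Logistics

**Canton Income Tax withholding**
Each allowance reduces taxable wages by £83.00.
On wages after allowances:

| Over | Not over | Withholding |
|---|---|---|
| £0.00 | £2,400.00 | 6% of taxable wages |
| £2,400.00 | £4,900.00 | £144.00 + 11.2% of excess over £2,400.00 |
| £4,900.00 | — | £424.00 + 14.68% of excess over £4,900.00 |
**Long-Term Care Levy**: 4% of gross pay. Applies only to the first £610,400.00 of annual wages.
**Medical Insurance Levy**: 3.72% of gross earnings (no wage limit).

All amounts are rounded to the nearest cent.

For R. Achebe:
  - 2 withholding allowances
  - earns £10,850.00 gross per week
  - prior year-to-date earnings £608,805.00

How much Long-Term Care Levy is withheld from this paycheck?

£63.80

Long-Term Care Levy: cap £610,400.00 − YTD £608,805.00 = £1,595.00 subject; 4% × £1,595.00 = £63.80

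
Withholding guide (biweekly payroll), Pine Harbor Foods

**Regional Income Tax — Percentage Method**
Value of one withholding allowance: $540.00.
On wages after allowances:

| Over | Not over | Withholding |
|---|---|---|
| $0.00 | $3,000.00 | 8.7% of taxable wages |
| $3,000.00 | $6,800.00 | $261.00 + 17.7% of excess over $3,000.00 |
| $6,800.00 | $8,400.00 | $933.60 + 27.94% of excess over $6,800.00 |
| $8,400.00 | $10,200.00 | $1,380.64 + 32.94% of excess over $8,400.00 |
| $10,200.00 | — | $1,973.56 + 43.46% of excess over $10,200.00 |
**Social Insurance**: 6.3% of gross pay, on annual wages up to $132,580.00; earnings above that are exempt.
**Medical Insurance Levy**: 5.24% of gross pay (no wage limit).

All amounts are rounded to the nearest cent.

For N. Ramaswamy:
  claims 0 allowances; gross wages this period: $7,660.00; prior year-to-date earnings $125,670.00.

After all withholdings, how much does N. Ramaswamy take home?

$5,649.41

Regional Income Tax: taxable = $7,660.00
  $933.60 + 27.94% × ($7,660.00 − $6,800.00) = $933.60 + 27.94% × $860.00 = $1,173.88
Social Insurance: cap $132,580.00 − YTD $125,670.00 = $6,910.00 subject; 6.3% × $6,910.00 = $435.33
Medical Insurance Levy: 5.24% × $7,660.00 = $401.38
Total withheld: $1,173.88 + $435.33 + $401.38 = $2,010.59
Net pay: $7,660.00 − $2,010.59 = $5,649.41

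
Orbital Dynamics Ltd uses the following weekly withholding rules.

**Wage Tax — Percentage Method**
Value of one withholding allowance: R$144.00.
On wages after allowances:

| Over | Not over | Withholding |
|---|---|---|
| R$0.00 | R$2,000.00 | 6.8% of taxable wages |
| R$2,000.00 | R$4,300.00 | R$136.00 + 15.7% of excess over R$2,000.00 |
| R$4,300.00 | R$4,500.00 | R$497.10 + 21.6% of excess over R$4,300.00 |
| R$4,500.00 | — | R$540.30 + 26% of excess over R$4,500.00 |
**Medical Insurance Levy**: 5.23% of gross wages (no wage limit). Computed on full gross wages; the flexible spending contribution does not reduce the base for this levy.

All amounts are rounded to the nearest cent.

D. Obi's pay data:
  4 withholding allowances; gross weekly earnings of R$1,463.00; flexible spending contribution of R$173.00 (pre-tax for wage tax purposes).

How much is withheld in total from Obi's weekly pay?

R$125.06

Wage Tax: taxable = R$1,463.00 − R$173.00 − 4×R$144.00 = R$714.00
  6.8% × R$714.00 = R$48.55
Medical Insurance Levy: 5.23% × R$1,463.00 = R$76.51
Total: R$48.55 + R$76.51 = R$125.06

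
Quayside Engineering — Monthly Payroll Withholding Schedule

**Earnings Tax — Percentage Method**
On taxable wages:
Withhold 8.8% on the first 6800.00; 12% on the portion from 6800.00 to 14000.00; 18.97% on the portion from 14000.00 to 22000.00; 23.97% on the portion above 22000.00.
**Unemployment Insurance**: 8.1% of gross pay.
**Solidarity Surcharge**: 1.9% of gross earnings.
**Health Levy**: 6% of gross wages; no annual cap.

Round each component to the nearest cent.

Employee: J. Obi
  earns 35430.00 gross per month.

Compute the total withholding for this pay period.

11867.97

Earnings Tax: taxable = 35430.00
  2980.00 + 23.97% × (35430.00 − 22000.00) = 2980.00 + 23.97% × 13430.00 = 6199.17
Unemployment Insurance: 8.1% × 35430.00 = 2869.83
Solidarity Surcharge: 1.9% × 35430.00 = 673.17
Health Levy: 6% × 35430.00 = 2125.80
Total: 6199.17 + 2869.83 + 673.17 + 2125.80 = 11867.97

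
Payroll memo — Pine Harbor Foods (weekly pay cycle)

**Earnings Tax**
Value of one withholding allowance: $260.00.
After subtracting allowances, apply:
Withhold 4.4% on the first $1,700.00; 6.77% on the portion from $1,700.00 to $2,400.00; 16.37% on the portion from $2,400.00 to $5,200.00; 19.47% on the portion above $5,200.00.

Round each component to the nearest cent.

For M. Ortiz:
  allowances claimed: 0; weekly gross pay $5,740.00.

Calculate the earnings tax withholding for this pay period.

Earnings Tax: taxable = $5,740.00
  $580.55 + 19.47% × ($5,740.00 − $5,200.00) = $580.55 + 19.47% × $540.00 = $685.69

$685.69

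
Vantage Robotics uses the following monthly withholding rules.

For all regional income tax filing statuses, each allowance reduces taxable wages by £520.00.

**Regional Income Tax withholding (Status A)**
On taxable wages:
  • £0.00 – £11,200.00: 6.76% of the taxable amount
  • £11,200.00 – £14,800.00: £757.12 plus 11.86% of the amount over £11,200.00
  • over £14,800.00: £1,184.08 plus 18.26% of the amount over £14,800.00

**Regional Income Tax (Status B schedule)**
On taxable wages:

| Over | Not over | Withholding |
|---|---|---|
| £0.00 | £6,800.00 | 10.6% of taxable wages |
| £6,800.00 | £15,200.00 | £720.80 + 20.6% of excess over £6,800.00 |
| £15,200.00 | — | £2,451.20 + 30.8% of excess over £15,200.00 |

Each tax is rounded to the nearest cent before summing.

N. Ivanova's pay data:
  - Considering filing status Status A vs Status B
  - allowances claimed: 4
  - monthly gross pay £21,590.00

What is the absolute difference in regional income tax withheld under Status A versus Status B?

£1,734.55

Regional Income Tax (Status A): taxable = £21,590.00 − 4×£520.00 = £19,510.00
  £1,184.08 + 18.26% × (£19,510.00 − £14,800.00) = £1,184.08 + 18.26% × £4,710.00 = £2,044.13
Regional Income Tax (Status B): taxable = £21,590.00 − 4×£520.00 = £19,510.00
  £2,451.20 + 30.8% × (£19,510.00 − £15,200.00) = £2,451.20 + 30.8% × £4,310.00 = £3,778.68
Difference: |£2,044.13 − £3,778.68| = £1,734.55 (higher under Status B)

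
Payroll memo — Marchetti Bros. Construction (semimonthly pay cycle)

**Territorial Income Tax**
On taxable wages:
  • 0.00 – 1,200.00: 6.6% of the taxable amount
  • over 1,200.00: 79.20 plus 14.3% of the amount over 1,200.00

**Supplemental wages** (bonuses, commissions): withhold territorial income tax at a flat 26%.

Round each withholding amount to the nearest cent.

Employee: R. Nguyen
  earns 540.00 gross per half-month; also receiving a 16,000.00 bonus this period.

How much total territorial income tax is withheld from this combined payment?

4,195.64

Territorial Income Tax: taxable = 540.00
  6.6% × 540.00 = 35.64
Supplemental (26% flat on bonus): 26% × 16,000.00 = 4,160.00
Total territorial income tax: 35.64 + 4,160.00 = 4,195.64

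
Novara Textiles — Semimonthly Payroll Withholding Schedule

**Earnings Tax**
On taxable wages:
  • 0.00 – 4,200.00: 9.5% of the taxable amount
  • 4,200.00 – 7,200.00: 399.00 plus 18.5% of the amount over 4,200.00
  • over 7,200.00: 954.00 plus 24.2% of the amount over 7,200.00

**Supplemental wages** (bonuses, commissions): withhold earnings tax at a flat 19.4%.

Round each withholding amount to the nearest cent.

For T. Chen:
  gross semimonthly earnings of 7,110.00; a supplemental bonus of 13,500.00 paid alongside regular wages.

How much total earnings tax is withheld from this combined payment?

Earnings Tax: taxable = 7,110.00
  399.00 + 18.5% × (7,110.00 − 4,200.00) = 399.00 + 18.5% × 2,910.00 = 937.35
Supplemental (19.4% flat on bonus): 19.4% × 13,500.00 = 2,619.00
Total earnings tax: 937.35 + 2,619.00 = 3,556.35

3,556.35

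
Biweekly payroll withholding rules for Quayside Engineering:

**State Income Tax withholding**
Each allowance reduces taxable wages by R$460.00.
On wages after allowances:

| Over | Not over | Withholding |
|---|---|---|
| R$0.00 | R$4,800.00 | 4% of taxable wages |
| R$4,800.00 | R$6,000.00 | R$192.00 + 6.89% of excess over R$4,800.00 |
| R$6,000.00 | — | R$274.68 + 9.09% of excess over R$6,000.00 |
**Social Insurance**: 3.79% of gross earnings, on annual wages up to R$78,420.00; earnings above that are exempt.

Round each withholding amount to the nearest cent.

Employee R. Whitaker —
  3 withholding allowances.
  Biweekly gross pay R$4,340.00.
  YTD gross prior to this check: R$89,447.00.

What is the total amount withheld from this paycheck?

R$118.40

State Income Tax: taxable = R$4,340.00 − 3×R$460.00 = R$2,960.00
  4% × R$2,960.00 = R$118.40
Social Insurance: YTD R$89,447.00 ≥ cap R$78,420.00 → R$0.00
Total: R$118.40 + R$0.00 = R$118.40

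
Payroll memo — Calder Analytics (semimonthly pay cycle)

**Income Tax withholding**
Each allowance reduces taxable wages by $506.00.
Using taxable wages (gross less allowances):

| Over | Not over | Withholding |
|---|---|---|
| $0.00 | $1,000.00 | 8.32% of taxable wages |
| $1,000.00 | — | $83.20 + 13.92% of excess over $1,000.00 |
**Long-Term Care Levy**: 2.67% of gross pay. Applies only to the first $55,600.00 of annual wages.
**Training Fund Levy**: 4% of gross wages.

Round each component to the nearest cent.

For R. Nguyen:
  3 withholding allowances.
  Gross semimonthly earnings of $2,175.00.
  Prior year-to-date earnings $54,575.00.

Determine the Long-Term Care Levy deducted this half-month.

Long-Term Care Levy: cap $55,600.00 − YTD $54,575.00 = $1,025.00 subject; 2.67% × $1,025.00 = $27.37

$27.37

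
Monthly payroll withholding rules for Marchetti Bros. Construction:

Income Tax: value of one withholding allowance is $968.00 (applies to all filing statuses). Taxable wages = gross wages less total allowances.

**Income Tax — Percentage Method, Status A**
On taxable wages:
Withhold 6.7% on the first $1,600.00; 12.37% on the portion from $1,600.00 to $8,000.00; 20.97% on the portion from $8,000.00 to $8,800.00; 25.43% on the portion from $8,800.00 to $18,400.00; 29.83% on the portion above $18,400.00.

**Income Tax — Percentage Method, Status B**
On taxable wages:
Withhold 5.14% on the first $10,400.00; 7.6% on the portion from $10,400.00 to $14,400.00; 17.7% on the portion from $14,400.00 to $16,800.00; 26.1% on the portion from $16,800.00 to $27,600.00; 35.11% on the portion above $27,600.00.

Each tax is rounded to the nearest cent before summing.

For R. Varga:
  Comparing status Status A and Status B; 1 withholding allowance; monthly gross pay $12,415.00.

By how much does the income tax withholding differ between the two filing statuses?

Income Tax (Status A): taxable = $12,415.00 − 1×$968.00 = $11,447.00
  $1,066.64 + 25.43% × ($11,447.00 − $8,800.00) = $1,066.64 + 25.43% × $2,647.00 = $1,739.77
Income Tax (Status B): taxable = $12,415.00 − 1×$968.00 = $11,447.00
  $534.56 + 7.6% × ($11,447.00 − $10,400.00) = $534.56 + 7.6% × $1,047.00 = $614.13
Difference: |$1,739.77 − $614.13| = $1,125.64 (higher under Status A)

$1,125.64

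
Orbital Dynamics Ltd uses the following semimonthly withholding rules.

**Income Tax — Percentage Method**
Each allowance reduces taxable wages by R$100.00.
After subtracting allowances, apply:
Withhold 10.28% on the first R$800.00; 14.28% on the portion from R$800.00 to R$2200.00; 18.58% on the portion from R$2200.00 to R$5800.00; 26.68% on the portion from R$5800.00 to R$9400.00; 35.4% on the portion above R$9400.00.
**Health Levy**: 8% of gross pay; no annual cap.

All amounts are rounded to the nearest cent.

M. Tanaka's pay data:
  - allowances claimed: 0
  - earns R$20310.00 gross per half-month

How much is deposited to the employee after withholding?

Income Tax: taxable = R$20310.00
  R$1911.52 + 35.4% × (R$20310.00 − R$9400.00) = R$1911.52 + 35.4% × R$10910.00 = R$5773.66
Health Levy: 8% × R$20310.00 = R$1624.80
Total withheld: R$5773.66 + R$1624.80 = R$7398.46
Net pay: R$20310.00 − R$7398.46 = R$12911.54

R$12911.54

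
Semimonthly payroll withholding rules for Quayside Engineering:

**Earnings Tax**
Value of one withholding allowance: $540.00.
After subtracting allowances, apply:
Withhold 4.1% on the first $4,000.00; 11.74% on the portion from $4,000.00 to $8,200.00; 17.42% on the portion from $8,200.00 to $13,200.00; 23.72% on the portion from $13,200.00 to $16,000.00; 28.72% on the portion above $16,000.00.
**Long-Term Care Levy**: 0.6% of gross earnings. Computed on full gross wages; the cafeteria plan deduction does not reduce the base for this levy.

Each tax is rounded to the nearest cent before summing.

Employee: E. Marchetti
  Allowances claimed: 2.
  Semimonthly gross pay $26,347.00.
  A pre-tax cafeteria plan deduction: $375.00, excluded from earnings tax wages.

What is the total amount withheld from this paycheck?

$4,904.10

Earnings Tax: taxable = $26,347.00 − $375.00 − 2×$540.00 = $24,892.00
  $2,192.24 + 28.72% × ($24,892.00 − $16,000.00) = $2,192.24 + 28.72% × $8,892.00 = $4,746.02
Long-Term Care Levy: 0.6% × $26,347.00 = $158.08
Total: $4,746.02 + $158.08 = $4,904.10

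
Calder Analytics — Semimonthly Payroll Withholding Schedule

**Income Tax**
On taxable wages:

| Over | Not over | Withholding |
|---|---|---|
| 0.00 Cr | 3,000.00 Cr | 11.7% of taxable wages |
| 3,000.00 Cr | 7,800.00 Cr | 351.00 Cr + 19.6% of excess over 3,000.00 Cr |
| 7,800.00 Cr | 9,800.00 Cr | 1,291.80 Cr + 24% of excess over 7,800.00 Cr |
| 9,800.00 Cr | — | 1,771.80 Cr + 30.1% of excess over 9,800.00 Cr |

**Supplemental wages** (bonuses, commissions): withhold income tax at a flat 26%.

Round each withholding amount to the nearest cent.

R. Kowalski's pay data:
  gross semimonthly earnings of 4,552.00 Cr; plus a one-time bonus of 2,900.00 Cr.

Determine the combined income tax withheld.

1,409.19 Cr

Income Tax: taxable = 4,552.00 Cr
  351.00 Cr + 19.6% × (4,552.00 Cr − 3,000.00 Cr) = 351.00 Cr + 19.6% × 1,552.00 Cr = 655.19 Cr
Supplemental (26% flat on bonus): 26% × 2,900.00 Cr = 754.00 Cr
Total income tax: 655.19 Cr + 754.00 Cr = 1,409.19 Cr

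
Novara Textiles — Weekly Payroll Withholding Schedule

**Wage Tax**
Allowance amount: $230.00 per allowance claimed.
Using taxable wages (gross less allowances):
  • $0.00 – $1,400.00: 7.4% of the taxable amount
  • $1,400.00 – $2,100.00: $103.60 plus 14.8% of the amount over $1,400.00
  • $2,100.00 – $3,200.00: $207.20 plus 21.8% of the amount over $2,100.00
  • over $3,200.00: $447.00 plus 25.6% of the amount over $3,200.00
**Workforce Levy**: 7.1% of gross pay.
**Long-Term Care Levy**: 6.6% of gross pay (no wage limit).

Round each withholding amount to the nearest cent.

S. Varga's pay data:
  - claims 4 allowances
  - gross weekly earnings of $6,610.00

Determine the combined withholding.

$1,990.01

Wage Tax: taxable = $6,610.00 − 4×$230.00 = $5,690.00
  $447.00 + 25.6% × ($5,690.00 − $3,200.00) = $447.00 + 25.6% × $2,490.00 = $1,084.44
Workforce Levy: 7.1% × $6,610.00 = $469.31
Long-Term Care Levy: 6.6% × $6,610.00 = $436.26
Total: $1,084.44 + $469.31 + $436.26 = $1,990.01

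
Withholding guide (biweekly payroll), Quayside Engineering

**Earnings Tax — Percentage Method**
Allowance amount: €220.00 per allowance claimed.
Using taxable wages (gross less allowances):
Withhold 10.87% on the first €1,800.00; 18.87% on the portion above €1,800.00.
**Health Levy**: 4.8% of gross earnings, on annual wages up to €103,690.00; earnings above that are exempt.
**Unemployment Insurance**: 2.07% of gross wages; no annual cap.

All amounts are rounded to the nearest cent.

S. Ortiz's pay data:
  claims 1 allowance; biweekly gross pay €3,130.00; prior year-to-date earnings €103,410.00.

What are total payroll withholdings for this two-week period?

€483.35

Earnings Tax: taxable = €3,130.00 − 1×€220.00 = €2,910.00
  €195.66 + 18.87% × (€2,910.00 − €1,800.00) = €195.66 + 18.87% × €1,110.00 = €405.12
Health Levy: cap €103,690.00 − YTD €103,410.00 = €280.00 subject; 4.8% × €280.00 = €13.44
Unemployment Insurance: 2.07% × €3,130.00 = €64.79
Total: €405.12 + €13.44 + €64.79 = €483.35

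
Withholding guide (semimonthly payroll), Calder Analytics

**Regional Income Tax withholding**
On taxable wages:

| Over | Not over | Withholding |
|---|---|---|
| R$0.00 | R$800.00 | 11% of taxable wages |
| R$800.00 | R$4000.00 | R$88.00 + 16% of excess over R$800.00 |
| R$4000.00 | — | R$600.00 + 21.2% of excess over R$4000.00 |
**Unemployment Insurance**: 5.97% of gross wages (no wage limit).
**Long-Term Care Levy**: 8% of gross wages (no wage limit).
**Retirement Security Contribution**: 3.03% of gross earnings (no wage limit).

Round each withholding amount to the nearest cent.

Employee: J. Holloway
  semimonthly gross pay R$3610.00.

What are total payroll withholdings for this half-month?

R$1151.30

Regional Income Tax: taxable = R$3610.00
  R$88.00 + 16% × (R$3610.00 − R$800.00) = R$88.00 + 16% × R$2810.00 = R$537.60
Unemployment Insurance: 5.97% × R$3610.00 = R$215.52
Long-Term Care Levy: 8% × R$3610.00 = R$288.80
Retirement Security Contribution: 3.03% × R$3610.00 = R$109.38
Total: R$537.60 + R$215.52 + R$288.80 + R$109.38 = R$1151.30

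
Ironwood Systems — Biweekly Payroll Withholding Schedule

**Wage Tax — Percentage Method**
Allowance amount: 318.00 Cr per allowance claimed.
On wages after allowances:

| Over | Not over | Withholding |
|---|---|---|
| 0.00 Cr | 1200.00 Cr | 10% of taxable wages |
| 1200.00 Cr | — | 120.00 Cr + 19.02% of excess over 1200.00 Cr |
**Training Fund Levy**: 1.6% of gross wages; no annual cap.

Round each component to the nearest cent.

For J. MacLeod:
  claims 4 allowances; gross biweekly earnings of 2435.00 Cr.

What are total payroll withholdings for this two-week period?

Wage Tax: taxable = 2435.00 Cr − 4×318.00 Cr = 1163.00 Cr
  10% × 1163.00 Cr = 116.30 Cr
Training Fund Levy: 1.6% × 2435.00 Cr = 38.96 Cr
Total: 116.30 Cr + 38.96 Cr = 155.26 Cr

155.26 Cr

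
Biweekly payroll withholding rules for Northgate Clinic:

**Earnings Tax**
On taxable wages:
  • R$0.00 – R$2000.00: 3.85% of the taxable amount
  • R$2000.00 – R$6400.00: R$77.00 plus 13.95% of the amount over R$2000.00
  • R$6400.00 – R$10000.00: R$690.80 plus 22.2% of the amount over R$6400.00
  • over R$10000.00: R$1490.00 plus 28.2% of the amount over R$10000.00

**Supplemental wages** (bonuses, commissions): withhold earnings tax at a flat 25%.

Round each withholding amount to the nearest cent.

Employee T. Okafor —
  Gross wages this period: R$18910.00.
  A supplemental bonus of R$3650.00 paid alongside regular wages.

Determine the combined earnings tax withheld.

Earnings Tax: taxable = R$18910.00
  R$1490.00 + 28.2% × (R$18910.00 − R$10000.00) = R$1490.00 + 28.2% × R$8910.00 = R$4002.62
Supplemental (25% flat on bonus): 25% × R$3650.00 = R$912.50
Total earnings tax: R$4002.62 + R$912.50 = R$4915.12

R$4915.12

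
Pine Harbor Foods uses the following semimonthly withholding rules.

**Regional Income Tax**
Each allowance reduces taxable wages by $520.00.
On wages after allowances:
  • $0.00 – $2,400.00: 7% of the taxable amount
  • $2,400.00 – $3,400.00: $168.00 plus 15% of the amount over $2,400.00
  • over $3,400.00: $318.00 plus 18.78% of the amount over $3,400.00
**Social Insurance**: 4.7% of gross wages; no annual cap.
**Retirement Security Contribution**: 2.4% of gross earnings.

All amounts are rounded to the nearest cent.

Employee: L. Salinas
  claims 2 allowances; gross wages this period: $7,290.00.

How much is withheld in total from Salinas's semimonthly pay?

$1,370.82

Regional Income Tax: taxable = $7,290.00 − 2×$520.00 = $6,250.00
  $318.00 + 18.78% × ($6,250.00 − $3,400.00) = $318.00 + 18.78% × $2,850.00 = $853.23
Social Insurance: 4.7% × $7,290.00 = $342.63
Retirement Security Contribution: 2.4% × $7,290.00 = $174.96
Total: $853.23 + $342.63 + $174.96 = $1,370.82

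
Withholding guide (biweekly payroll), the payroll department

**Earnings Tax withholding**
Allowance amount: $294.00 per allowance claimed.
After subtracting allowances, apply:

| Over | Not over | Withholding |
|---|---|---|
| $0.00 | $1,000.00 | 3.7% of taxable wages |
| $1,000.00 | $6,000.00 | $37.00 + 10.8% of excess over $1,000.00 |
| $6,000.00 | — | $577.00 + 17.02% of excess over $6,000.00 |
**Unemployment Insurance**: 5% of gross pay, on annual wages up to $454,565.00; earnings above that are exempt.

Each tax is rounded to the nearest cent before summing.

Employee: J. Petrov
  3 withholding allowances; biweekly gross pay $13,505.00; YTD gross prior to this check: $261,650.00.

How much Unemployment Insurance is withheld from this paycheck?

$675.25

Unemployment Insurance: 5% × $13,505.00 = $675.25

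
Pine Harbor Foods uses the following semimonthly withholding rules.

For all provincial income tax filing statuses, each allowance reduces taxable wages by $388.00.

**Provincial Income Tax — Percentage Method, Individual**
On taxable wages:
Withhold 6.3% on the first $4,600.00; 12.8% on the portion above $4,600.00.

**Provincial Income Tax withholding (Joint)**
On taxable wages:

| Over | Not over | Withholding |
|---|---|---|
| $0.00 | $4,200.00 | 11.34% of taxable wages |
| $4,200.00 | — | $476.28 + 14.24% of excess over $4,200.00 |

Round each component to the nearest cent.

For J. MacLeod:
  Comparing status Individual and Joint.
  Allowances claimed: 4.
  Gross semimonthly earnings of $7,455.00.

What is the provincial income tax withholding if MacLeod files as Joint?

$718.79

Provincial Income Tax (Joint): taxable = $7,455.00 − 4×$388.00 = $5,903.00
  $476.28 + 14.24% × ($5,903.00 − $4,200.00) = $476.28 + 14.24% × $1,703.00 = $718.79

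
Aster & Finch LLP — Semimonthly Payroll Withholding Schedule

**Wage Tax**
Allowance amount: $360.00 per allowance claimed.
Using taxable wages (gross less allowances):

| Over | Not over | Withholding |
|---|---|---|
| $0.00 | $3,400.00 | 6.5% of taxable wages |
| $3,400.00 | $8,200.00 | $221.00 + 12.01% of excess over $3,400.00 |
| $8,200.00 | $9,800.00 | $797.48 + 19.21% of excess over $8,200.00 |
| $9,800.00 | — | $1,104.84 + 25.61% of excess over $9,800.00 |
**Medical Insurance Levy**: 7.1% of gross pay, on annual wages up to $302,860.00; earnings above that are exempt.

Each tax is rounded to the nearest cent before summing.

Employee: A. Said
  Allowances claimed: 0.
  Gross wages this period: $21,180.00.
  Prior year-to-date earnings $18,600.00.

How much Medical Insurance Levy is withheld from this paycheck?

Medical Insurance Levy: 7.1% × $21,180.00 = $1,503.78

$1,503.78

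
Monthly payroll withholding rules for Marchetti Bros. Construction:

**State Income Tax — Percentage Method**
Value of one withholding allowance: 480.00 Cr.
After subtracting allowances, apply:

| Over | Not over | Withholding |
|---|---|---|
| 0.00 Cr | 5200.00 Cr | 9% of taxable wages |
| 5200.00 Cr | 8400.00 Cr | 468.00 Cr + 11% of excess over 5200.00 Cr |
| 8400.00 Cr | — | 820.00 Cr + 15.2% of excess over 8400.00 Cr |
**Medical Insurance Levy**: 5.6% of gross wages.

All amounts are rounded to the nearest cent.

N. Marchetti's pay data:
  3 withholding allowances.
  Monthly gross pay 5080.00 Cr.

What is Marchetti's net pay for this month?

State Income Tax: taxable = 5080.00 Cr − 3×480.00 Cr = 3640.00 Cr
  9% × 3640.00 Cr = 327.60 Cr
Medical Insurance Levy: 5.6% × 5080.00 Cr = 284.48 Cr
Total withheld: 327.60 Cr + 284.48 Cr = 612.08 Cr
Net pay: 5080.00 Cr − 612.08 Cr = 4467.92 Cr

4467.92 Cr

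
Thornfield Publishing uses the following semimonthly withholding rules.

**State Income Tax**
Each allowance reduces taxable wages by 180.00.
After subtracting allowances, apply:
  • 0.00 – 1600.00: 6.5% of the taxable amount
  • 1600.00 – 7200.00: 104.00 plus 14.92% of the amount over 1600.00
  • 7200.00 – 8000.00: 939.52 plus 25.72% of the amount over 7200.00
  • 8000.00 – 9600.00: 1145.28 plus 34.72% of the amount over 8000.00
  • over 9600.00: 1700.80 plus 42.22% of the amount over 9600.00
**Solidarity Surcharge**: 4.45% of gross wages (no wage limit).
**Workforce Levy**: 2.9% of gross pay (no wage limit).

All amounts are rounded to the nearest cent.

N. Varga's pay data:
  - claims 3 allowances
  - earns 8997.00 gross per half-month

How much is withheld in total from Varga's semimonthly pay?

State Income Tax: taxable = 8997.00 − 3×180.00 = 8457.00
  1145.28 + 34.72% × (8457.00 − 8000.00) = 1145.28 + 34.72% × 457.00 = 1303.95
Solidarity Surcharge: 4.45% × 8997.00 = 400.37
Workforce Levy: 2.9% × 8997.00 = 260.91
Total: 1303.95 + 400.37 + 260.91 = 1965.23

1965.23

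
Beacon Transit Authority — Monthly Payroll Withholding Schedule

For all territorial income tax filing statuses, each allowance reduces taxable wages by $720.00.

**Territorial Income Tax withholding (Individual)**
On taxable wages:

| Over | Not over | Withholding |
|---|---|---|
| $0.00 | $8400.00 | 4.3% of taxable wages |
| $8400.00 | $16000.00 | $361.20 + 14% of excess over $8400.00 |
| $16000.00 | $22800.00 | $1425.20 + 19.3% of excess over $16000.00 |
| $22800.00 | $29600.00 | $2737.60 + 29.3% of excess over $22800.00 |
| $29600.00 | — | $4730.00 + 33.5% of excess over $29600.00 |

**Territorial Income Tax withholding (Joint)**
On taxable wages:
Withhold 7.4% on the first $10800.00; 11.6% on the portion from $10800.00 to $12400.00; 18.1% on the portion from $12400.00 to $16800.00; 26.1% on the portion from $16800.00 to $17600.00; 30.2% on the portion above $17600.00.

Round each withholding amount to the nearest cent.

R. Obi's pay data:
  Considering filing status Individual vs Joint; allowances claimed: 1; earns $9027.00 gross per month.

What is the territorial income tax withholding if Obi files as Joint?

$614.72

Territorial Income Tax (Joint): taxable = $9027.00 − 1×$720.00 = $8307.00
  7.4% × $8307.00 = $614.72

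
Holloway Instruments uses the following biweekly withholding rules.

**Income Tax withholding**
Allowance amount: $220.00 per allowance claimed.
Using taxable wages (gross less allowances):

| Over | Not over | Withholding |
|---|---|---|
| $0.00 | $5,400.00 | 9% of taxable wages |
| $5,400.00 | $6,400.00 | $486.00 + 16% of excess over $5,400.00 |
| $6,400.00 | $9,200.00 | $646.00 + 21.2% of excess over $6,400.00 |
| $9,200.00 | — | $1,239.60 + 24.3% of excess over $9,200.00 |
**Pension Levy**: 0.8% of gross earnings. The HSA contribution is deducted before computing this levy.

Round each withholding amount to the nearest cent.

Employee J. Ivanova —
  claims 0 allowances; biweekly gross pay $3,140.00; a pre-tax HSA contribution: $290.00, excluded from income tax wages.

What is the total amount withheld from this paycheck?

$279.30

Income Tax: taxable = $3,140.00 − $290.00 = $2,850.00
  9% × $2,850.00 = $256.50
Pension Levy: 0.8% × $2,850.00 = $22.80
Total: $256.50 + $22.80 = $279.30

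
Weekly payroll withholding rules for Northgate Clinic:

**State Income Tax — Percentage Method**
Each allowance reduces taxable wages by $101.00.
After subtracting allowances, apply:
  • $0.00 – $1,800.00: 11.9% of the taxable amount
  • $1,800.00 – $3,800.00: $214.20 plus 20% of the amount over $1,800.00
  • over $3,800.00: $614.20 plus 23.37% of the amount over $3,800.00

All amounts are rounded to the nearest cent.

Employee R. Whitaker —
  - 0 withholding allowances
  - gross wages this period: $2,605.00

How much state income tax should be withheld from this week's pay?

State Income Tax: taxable = $2,605.00
  $214.20 + 20% × ($2,605.00 − $1,800.00) = $214.20 + 20% × $805.00 = $375.20

$375.20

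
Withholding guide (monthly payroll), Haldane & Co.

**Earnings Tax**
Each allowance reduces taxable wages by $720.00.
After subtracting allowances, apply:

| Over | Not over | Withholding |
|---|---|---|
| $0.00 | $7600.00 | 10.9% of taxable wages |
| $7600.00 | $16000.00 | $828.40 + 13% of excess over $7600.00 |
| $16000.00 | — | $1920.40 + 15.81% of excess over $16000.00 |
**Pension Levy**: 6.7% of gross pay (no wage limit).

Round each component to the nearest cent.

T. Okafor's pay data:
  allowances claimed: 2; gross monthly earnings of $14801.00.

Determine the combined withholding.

Earnings Tax: taxable = $14801.00 − 2×$720.00 = $13361.00
  $828.40 + 13% × ($13361.00 − $7600.00) = $828.40 + 13% × $5761.00 = $1577.33
Pension Levy: 6.7% × $14801.00 = $991.67
Total: $1577.33 + $991.67 = $2569.00

$2569.00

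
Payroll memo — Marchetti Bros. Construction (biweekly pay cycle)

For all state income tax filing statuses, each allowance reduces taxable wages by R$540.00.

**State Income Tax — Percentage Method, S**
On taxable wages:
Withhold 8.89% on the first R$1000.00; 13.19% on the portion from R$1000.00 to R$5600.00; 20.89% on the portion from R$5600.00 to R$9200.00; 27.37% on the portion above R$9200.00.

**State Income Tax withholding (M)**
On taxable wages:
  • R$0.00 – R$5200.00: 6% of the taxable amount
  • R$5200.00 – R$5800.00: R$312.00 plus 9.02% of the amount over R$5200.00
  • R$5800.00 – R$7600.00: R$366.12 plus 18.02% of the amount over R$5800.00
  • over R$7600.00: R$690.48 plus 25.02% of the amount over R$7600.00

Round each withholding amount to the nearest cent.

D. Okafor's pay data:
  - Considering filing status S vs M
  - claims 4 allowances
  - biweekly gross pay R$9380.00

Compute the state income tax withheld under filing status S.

R$1034.06

State Income Tax (S): taxable = R$9380.00 − 4×R$540.00 = R$7220.00
  R$695.64 + 20.89% × (R$7220.00 − R$5600.00) = R$695.64 + 20.89% × R$1620.00 = R$1034.06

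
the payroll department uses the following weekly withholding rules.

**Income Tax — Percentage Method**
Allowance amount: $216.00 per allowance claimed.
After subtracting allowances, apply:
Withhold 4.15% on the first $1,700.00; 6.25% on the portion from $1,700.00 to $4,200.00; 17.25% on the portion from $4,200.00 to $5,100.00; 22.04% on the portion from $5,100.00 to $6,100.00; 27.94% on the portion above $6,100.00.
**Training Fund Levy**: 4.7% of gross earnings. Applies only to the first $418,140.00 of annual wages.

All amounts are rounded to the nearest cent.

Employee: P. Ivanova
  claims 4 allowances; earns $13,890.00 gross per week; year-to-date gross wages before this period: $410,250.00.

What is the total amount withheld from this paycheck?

$2,908.40

Income Tax: taxable = $13,890.00 − 4×$216.00 = $13,026.00
  $602.45 + 27.94% × ($13,026.00 − $6,100.00) = $602.45 + 27.94% × $6,926.00 = $2,537.57
Training Fund Levy: cap $418,140.00 − YTD $410,250.00 = $7,890.00 subject; 4.7% × $7,890.00 = $370.83
Total: $2,537.57 + $370.83 = $2,908.40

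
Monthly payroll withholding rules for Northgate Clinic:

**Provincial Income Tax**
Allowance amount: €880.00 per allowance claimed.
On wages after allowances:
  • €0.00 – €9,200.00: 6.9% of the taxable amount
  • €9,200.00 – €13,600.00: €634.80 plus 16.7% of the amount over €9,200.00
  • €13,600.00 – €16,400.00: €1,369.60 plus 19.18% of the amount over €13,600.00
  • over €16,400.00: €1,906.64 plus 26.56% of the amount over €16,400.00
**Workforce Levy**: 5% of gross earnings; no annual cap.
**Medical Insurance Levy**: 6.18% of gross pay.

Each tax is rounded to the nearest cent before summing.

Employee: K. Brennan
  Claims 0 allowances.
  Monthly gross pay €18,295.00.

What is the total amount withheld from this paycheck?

€4,455.33

Provincial Income Tax: taxable = €18,295.00
  €1,906.64 + 26.56% × (€18,295.00 − €16,400.00) = €1,906.64 + 26.56% × €1,895.00 = €2,409.95
Workforce Levy: 5% × €18,295.00 = €914.75
Medical Insurance Levy: 6.18% × €18,295.00 = €1,130.63
Total: €2,409.95 + €914.75 + €1,130.63 = €4,455.33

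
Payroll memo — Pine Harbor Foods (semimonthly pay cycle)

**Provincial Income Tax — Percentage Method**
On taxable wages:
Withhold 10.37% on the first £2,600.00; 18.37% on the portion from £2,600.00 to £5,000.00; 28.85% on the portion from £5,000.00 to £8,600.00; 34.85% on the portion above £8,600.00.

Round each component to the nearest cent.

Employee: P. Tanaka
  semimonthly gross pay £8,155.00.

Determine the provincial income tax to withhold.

Provincial Income Tax: taxable = £8,155.00
  £710.50 + 28.85% × (£8,155.00 − £5,000.00) = £710.50 + 28.85% × £3,155.00 = £1,620.72

£1,620.72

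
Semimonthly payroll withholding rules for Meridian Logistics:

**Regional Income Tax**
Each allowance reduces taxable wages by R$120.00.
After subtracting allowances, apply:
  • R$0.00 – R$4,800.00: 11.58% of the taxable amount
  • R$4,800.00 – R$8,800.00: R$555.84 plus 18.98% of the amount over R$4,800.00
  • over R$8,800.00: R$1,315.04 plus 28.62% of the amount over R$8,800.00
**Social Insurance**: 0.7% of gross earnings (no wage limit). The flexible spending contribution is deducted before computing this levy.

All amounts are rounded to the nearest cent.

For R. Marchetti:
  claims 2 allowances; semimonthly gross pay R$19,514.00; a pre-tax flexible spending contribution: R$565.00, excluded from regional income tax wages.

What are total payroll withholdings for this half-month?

Regional Income Tax: taxable = R$19,514.00 − R$565.00 − 2×R$120.00 = R$18,709.00
  R$1,315.04 + 28.62% × (R$18,709.00 − R$8,800.00) = R$1,315.04 + 28.62% × R$9,909.00 = R$4,151.00
Social Insurance: 0.7% × R$18,949.00 = R$132.64
Total: R$4,151.00 + R$132.64 = R$4,283.64

R$4,283.64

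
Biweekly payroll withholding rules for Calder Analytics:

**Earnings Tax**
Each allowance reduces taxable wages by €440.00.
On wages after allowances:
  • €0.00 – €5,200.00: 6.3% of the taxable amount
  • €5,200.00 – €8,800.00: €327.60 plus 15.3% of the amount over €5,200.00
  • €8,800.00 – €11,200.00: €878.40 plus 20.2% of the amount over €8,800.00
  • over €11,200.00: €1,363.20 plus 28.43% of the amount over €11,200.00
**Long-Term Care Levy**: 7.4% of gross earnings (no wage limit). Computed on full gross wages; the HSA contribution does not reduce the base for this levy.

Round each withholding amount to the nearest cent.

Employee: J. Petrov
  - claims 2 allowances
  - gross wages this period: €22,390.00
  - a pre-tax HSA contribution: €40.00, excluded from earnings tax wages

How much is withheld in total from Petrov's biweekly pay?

Earnings Tax: taxable = €22,390.00 − €40.00 − 2×€440.00 = €21,470.00
  €1,363.20 + 28.43% × (€21,470.00 − €11,200.00) = €1,363.20 + 28.43% × €10,270.00 = €4,282.96
Long-Term Care Levy: 7.4% × €22,390.00 = €1,656.86
Total: €4,282.96 + €1,656.86 = €5,939.82

€5,939.82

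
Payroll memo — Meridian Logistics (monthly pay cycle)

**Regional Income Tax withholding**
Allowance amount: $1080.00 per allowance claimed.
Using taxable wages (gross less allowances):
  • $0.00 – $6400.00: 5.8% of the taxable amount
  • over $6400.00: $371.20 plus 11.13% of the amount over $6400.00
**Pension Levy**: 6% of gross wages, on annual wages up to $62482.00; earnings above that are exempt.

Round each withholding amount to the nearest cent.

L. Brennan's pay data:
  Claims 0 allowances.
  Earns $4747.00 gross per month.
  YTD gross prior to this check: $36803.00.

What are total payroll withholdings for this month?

$560.15

Regional Income Tax: taxable = $4747.00
  5.8% × $4747.00 = $275.33
Pension Levy: 6% × $4747.00 = $284.82
Total: $275.33 + $284.82 = $560.15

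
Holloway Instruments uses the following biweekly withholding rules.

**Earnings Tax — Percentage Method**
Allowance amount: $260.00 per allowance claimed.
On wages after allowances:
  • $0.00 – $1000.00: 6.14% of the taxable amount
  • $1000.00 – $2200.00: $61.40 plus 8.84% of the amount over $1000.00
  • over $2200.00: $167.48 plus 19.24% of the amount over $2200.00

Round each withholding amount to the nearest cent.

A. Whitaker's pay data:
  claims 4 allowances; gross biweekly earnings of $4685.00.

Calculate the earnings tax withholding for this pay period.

$445.50

Earnings Tax: taxable = $4685.00 − 4×$260.00 = $3645.00
  $167.48 + 19.24% × ($3645.00 − $2200.00) = $167.48 + 19.24% × $1445.00 = $445.50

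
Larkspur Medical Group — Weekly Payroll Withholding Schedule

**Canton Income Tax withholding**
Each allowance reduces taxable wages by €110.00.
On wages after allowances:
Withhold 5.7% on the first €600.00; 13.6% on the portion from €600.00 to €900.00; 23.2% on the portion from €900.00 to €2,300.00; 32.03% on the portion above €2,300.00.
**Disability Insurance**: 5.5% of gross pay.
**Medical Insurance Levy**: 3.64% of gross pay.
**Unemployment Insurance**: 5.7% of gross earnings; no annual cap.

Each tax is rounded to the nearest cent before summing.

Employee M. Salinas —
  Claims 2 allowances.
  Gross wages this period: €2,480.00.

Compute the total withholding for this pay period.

€758.55

Canton Income Tax: taxable = €2,480.00 − 2×€110.00 = €2,260.00
  €75.00 + 23.2% × (€2,260.00 − €900.00) = €75.00 + 23.2% × €1,360.00 = €390.52
Disability Insurance: 5.5% × €2,480.00 = €136.40
Medical Insurance Levy: 3.64% × €2,480.00 = €90.27
Unemployment Insurance: 5.7% × €2,480.00 = €141.36
Total: €390.52 + €136.40 + €90.27 + €141.36 = €758.55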